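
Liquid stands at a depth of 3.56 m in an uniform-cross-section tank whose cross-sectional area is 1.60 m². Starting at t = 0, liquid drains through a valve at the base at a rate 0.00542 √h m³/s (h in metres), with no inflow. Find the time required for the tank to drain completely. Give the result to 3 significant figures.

1110 s

A dh/dt = −Q_out = −0.00542 √h.
This is separable: 2 d(√h)/dt = −0.00542/A, so √h = √h₀ − (0.00542/(2A)) t.
Tank is empty when √h = 0: t_empty = 2A√h₀/0.00542.
t_empty = 2·1.60·√3.56/0.00542 = 3.2000·1.8868/0.00542 = 1114.0 s.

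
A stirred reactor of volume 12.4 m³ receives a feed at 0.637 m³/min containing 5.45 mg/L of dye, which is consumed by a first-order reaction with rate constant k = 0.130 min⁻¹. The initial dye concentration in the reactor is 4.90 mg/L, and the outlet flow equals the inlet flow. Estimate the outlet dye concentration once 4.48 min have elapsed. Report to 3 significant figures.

Accumulation = in − out − consumed: V dC/dt = Q C_in − Q C − k V C.
dC/dt = (Q/V) C_in − (Q/V + k) C; effective rate a = Q/V + k = 0.051371 + 0.130 = 0.18137 min⁻¹.
C_ss = Q C_in/(Q + kV) = 1.5436 mg/L; C(t) = C_ss + (C₀ − C_ss) e^(−a t).
C(4.48) = 1.5436 + (3.3564)·e^(−0.18137·4.48) = 1.5436 + (3.3564)·0.44373 = 3.0330 mg/L.

3.03 mg/L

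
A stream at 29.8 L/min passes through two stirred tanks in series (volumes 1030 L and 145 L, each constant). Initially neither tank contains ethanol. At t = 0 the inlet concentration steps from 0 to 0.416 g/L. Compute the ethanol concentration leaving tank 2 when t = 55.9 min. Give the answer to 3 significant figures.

0.320 g/L

Each tank obeys Vᵢ dCᵢ/dt = Q(Cᵢ₋₁ − Cᵢ), so τᵢ = Vᵢ/Q.
τ₁ = 1030/29.8 = 34.564 min; τ₂ = 145/29.8 = 4.8658 min.
Solving the cascade with C₁(0)=C₂(0)=0 gives C₂(t) = C_in[1 − (τ₁ e^(−t/τ₁) − τ₂ e^(−t/τ₂))/(τ₁ − τ₂)].
At t = 55.9: e^(−t/τ₁) = 0.19843, e^(−t/τ₂) = 1.0248e-05.
C₂ = 0.416·[1 − (34.564·0.19843 − 4.8658·1.0248e-05)/(29.698)] = 0.416·0.76906 = 0.31993 g/L.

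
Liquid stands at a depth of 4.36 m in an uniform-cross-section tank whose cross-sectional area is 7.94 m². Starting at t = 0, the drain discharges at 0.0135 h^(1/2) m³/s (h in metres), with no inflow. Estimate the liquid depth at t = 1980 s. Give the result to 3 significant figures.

A dh/dt = −Q_out = −0.0135 √h.
∫ h^(−1/2) dh = −(0.0135/A) ∫ dt, giving 2√h = 2√h₀ − (0.0135/A) t.
√h = √4.36 − 0.0135·1980/(2·7.94) = 2.0881 − 1.6832 = 0.40481.
h = 0.40481² = 0.16387 m.

0.164 m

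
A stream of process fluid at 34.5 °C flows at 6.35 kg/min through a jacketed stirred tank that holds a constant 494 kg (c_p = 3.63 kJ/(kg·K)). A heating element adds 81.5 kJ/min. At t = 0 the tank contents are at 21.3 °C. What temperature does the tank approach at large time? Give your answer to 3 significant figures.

38.0 °C

Heat balance on the well-mixed liquid: M c_p dT/dt = ṁ c_p (T_in − T) + 81.5.
At steady state dT/dt = 0 ⇒ T_ss = T_in + Q̇/(ṁ c_p) = 34.5 + 81.5/(6.35·3.63) = 38.036 °C.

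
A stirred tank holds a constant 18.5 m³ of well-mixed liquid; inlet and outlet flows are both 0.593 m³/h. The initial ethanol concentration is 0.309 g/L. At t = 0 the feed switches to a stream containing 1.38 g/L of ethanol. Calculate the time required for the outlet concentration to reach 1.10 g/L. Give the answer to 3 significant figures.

41.9 h

Species balance: V dC/dt = Q(C_in − C) ⇒ τ = V/Q = 31.197 h.
C(t) = C_in + (C₀ − C_in) e^(−t/τ). Set C = 1.10 and solve for t:
e^(−t/τ) = (C − C_in)/(C₀ − C_in) = (1.10 − 1.38)/(0.309 − 1.38) = 0.26144
t = −τ ln(…) = 31.197 × 1.3416 = 41.853 h.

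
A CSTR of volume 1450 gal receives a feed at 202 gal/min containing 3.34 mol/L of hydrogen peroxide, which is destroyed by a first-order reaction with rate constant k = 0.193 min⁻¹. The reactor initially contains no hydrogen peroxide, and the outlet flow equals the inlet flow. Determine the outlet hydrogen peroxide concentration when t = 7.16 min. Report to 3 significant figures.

Accumulation = in − out − consumed: V dC/dt = Q C_in − Q C − k V C.
dC/dt = (Q/V) C_in − (Q/V + k) C; effective rate a = Q/V + k = 0.13931 + 0.193 = 0.33231 min⁻¹.
C_ss = Q C_in/(Q + kV) = 1.4002 mol/L; C(t) = C_ss + (C₀ − C_ss) e^(−a t).
C(7.16) = 1.4002 + (-1.4002)·e^(−0.33231·7.16) = 1.4002 + (-1.4002)·0.092611 = 1.2705 mol/L.

1.27 mol/L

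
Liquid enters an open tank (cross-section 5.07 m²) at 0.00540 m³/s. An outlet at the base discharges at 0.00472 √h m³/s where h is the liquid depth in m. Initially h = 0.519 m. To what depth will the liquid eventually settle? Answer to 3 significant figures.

1.31 m

Volume balance on the tank: A dh/dt = Q_in − 0.00472 √h. At steady state dh/dt = 0:
Q_in = 0.00472 √h_ss ⇒ √h_ss = 0.00540/0.00472 = 1.1441.
h_ss = 1.1441² = 1.3089 m. (Since h₀ = 0.519 m < h_ss, the level will rise toward this value.)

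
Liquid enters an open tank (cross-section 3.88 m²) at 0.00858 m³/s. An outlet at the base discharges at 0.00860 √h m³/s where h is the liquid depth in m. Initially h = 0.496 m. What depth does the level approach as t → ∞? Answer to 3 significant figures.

A dh/dt = Q_in − 0.00860 √h. Steady state requires inflow = outflow:
Q_in = 0.00860 √h_ss ⇒ √h_ss = 0.00858/0.00860 = 0.99767.
h_ss = 0.99767² = 0.99535 m. (Since h₀ = 0.496 m < h_ss, the level will rise toward this value.)

0.995 m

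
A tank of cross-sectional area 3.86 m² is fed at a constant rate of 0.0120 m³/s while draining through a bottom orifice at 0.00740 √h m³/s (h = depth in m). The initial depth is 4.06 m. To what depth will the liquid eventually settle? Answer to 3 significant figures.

2.63 m

A dh/dt = Q_in − 0.00740 √h. Steady state requires inflow = outflow:
Q_in = 0.00740 √h_ss ⇒ √h_ss = 0.0120/0.00740 = 1.6216.
h_ss = 1.6216² = 2.6297 m. (Since h₀ = 4.06 m > h_ss, the level will fall toward this value.)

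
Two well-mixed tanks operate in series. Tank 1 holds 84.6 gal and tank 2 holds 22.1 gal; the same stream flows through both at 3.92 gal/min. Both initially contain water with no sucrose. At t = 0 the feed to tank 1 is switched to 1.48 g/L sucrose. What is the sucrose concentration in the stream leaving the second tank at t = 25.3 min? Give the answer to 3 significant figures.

0.866 g/L

Species balance on tank i: dCᵢ/dt = (Cᵢ₋₁ − Cᵢ)/τᵢ with τᵢ = Vᵢ/Q.
τ₁ = 84.6/3.92 = 21.582 min; τ₂ = 22.1/3.92 = 5.6378 min.
Solving the cascade with C₁(0)=C₂(0)=0 gives C₂(t) = C_in[1 − (τ₁ e^(−t/τ₁) − τ₂ e^(−t/τ₂))/(τ₁ − τ₂)].
At t = 25.3: e^(−t/τ₁) = 0.30966, e^(−t/τ₂) = 0.011248.
C₂ = 1.48·[1 − (21.582·0.30966 − 5.6378·0.011248)/(15.944)] = 1.48·0.58483 = 0.86554 g/L.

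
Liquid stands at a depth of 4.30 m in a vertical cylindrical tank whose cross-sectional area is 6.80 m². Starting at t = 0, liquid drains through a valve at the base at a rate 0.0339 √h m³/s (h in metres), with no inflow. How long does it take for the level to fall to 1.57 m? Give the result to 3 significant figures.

329 s

A dh/dt = −Q_out = −0.0339 √h.
Separate and integrate: 2(√h − √h₀) = −(0.0339/A) t.
t = 2A(√h₀ − √h)/0.0339 = 2·6.80·(√4.30 − √1.57)/0.0339
  = 13.600 × (2.0736 − 1.2530) / 0.0339 = 329.23 s.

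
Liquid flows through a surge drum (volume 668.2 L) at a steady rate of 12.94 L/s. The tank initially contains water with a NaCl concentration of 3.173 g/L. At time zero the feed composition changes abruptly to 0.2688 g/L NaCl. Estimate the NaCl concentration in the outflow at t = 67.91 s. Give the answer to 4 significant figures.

1.048 g/L

Transient balance on the dissolved component: V dC/dt = Q(C_in − C).
Rewrite as dC/dt + C/τ = C_in/τ, τ = V/Q = 51.6383 s.
Integrating: C(t) = C_in + (C₀ − C_in) e^(−t/τ).
C(67.91) = 0.2688 + (3.173 − 0.2688)·e^(−67.91/51.6383) = 0.2688 + (2.90420)·0.268445 = 1.04842 g/L.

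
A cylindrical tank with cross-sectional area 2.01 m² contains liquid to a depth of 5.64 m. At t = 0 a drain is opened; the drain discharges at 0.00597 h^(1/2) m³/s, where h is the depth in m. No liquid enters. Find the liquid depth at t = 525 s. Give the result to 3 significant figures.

With no inflow, A dh/dt = −0.00597 √h.
∫ h^(−1/2) dh = −(0.00597/A) ∫ dt, giving 2√h = 2√h₀ − (0.00597/A) t.
√h = √5.64 − 0.00597·525/(2·2.01) = 2.3749 − 0.77966 = 1.5952.
h = 1.5952² = 2.5447 m.

2.54 m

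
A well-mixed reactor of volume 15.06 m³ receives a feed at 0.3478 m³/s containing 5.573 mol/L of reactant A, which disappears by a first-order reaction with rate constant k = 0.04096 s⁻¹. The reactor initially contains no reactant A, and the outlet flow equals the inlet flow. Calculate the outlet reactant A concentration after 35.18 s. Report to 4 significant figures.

1.798 mol/L

Species balance: V dC/dt = Q C_in − Q C − k V C.
This is linear with rate a = Q/V + k = 0.0640543 s⁻¹.
C_ss = Q C_in/(Q + kV) = 2.00930 mol/L; C(t) = C_ss + (C₀ − C_ss) e^(−a t).
C(35.18) = 2.00930 + (-2.00930)·e^(−0.0640543·35.18) = 2.00930 + (-2.00930)·0.105038 = 1.79825 mol/L.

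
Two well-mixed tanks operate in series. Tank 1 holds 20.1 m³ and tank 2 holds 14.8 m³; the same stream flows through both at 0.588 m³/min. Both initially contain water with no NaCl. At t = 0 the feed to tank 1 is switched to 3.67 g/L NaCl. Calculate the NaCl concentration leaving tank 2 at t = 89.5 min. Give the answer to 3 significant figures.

Time constants: τᵢ = Vᵢ/Q for each well-mixed tank.
τ₁ = 20.1/0.588 = 34.184 min; τ₂ = 14.8/0.588 = 25.170 min.
Solving the cascade with C₁(0)=C₂(0)=0 gives C₂(t) = C_in[1 − (τ₁ e^(−t/τ₁) − τ₂ e^(−t/τ₂))/(τ₁ − τ₂)].
At t = 89.5: e^(−t/τ₁) = 0.072933, e^(−t/τ₂) = 0.028558.
C₂ = 3.67·[1 − (34.184·0.072933 − 25.170·0.028558)/(9.0136)] = 3.67·0.80315 = 2.9476 g/L.

2.95 g/L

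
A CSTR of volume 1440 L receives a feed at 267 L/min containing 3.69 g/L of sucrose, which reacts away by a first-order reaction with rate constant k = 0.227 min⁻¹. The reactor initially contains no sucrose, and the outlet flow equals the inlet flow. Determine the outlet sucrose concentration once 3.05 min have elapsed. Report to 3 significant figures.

Species balance: V dC/dt = Q C_in − Q C − k V C.
This is linear with rate a = Q/V + k = 0.41242 min⁻¹.
C_ss = Q C_in/(Q + kV) = 1.6590 g/L; C(t) = C_ss + (C₀ − C_ss) e^(−a t).
C(3.05) = 1.6590 + (-1.6590)·e^(−0.41242·3.05) = 1.6590 + (-1.6590)·0.28426 = 1.1874 g/L.

1.19 g/L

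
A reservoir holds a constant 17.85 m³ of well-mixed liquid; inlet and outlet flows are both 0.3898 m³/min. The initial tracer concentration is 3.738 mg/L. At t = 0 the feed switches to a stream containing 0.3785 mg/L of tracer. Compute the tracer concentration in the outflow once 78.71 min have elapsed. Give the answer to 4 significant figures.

Mass balance on the solute (V constant): V dC/dt = Q(C_in − C).
Time constant τ = V/Q = 17.85/0.3898 = 45.7927 min.
Solution: C(t) = C_in + (C₀ − C_in) e^(−t/τ).
C(78.71) = 0.3785 + (3.738 − 0.3785)·e^(−78.71/45.7927) = 0.3785 + (3.35950)·0.179275 = 0.980776 mg/L.

0.9808 mg/L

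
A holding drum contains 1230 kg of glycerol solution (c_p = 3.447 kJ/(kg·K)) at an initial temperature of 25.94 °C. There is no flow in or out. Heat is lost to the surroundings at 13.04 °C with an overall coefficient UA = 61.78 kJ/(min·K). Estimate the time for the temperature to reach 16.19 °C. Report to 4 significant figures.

M c_p dT/dt = −UA(T − T_amb).
τ = M c_p/UA = 68.6275 min; T_ss = T_amb = 13.0400 °C.
T(t) = T_ss + (T₀ − T_ss)e^(−t/τ); set T = 16.19:
t = −τ ln[(T − T_ss)/(T₀ − T_ss)] = −68.6275 · ln(0.244186) = 96.7528 min.

96.75 min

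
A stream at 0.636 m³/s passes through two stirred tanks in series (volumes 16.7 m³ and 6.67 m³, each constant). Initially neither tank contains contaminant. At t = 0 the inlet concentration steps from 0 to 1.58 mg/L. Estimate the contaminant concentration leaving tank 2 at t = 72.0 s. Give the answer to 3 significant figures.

Each tank obeys Vᵢ dCᵢ/dt = Q(Cᵢ₋₁ − Cᵢ), so τᵢ = Vᵢ/Q.
τ₁ = 16.7/0.636 = 26.258 s; τ₂ = 6.67/0.636 = 10.487 s.
Tank 1: C₁ = C_in(1 − e^(−t/τ₁)). Tank 2 (τ₁ ≠ τ₂): C₂ = C_in[1 − (τ₁ e^(−t/τ₁) − τ₂ e^(−t/τ₂))/(τ₁ − τ₂)].
At t = 72.0: e^(−t/τ₁) = 0.064439, e^(−t/τ₂) = 0.0010433.
C₂ = 1.58·[1 − (26.258·0.064439 − 10.487·0.0010433)/(15.770)] = 1.58·0.89340 = 1.4116 mg/L.

1.41 mg/L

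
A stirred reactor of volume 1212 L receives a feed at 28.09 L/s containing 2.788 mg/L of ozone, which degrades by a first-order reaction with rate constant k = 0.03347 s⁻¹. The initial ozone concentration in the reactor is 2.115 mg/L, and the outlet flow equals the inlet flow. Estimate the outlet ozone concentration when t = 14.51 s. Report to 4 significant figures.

Accumulation = in − out − consumed: V dC/dt = Q C_in − Q C − k V C.
dC/dt = (Q/V) C_in − (Q/V + k) C; effective rate a = Q/V + k = 0.0231766 + 0.03347 = 0.0566466 s⁻¹.
C_ss = Q C_in/(Q + kV) = 1.14069 mg/L; C(t) = C_ss + (C₀ − C_ss) e^(−a t).
C(14.51) = 1.14069 + (0.974308)·e^(−0.0566466·14.51) = 1.14069 + (0.974308)·0.439577 = 1.56898 mg/L.

1.569 mg/L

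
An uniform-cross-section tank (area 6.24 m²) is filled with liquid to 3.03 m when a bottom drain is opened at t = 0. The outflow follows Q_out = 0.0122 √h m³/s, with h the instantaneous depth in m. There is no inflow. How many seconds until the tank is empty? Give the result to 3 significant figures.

1780 s

A dh/dt = −Q_out = −0.0122 √h.
Separate and integrate: 2(√h − √h₀) = −(0.0122/A) t.
Tank is empty when √h = 0: t_empty = 2A√h₀/0.0122.
t_empty = 2·6.24·√3.03/0.0122 = 12.480·1.7407/0.0122 = 1780.6 s.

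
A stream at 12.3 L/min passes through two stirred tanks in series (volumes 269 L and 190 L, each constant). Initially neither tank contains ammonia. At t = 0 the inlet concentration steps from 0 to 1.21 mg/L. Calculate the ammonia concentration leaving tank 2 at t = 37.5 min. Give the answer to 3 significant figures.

0.725 mg/L

Species balance on tank i: dCᵢ/dt = (Cᵢ₋₁ − Cᵢ)/τᵢ with τᵢ = Vᵢ/Q.
τ₁ = 269/12.3 = 21.870 min; τ₂ = 190/12.3 = 15.447 min.
Solving the cascade with C₁(0)=C₂(0)=0 gives C₂(t) = C_in[1 − (τ₁ e^(−t/τ₁) − τ₂ e^(−t/τ₂))/(τ₁ − τ₂)].
At t = 37.5: e^(−t/τ₁) = 0.18002, e^(−t/τ₂) = 0.088246.
C₂ = 1.21·[1 − (21.870·0.18002 − 15.447·0.088246)/(6.4228)] = 1.21·0.59925 = 0.72510 mg/L.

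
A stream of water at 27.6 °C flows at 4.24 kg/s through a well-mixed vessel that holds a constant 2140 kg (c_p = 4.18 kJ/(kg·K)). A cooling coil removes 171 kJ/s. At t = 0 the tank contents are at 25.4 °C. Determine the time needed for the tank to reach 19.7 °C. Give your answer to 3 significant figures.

731 s

Unsteady energy balance on the tank contents: M c_p dT/dt = ṁ c_p (T_in − T) − 171.
τ = M/ṁ = 504.72 s; T_ss = T_in − Q̇/(ṁ c_p) = 17.952 °C.
T(t) = T_ss + (T₀ − T_ss) e^(−t/τ). Set T = 19.7:
e^(−t/τ) = (19.7 − 17.952)/(25.4 − 17.952) = 0.23473
t = −504.72 · ln(0.23473) = 731.49 s.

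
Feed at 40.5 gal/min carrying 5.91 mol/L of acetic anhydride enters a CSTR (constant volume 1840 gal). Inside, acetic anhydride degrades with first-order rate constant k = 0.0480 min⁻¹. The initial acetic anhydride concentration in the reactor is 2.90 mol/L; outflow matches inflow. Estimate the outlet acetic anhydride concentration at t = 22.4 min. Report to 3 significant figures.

V dC/dt = Q(C_in − C) − k V C.
This is linear with rate a = Q/V + k = 0.070011 min⁻¹.
C_ss = Q C_in/(Q + kV) = 1.8581 mol/L; C(t) = C_ss + (C₀ − C_ss) e^(−a t).
C(22.4) = 1.8581 + (1.0419)·e^(−0.070011·22.4) = 1.8581 + (1.0419)·0.20841 = 2.0752 mol/L.

2.08 mol/L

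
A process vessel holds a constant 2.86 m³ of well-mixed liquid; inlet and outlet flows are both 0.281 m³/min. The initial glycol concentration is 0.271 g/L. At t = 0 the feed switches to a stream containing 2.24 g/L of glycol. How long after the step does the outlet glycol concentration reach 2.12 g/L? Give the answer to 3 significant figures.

Transient balance on the dissolved component: V dC/dt = Q(C_in − C), so τ = V/Q = 10.178 min.
C(t) = C_in + (C₀ − C_in) e^(−t/τ). Set C = 2.12 and solve for t:
e^(−t/τ) = (C − C_in)/(C₀ − C_in) = (2.12 − 2.24)/(0.271 − 2.24) = 0.060945
t = −τ ln(…) = 10.178 × 2.7978 = 28.476 min.

28.5 min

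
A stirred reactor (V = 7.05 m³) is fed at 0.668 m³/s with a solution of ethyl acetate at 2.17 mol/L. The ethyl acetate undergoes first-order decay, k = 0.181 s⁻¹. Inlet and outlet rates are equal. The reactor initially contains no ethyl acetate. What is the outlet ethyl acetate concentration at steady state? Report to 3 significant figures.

Species balance: V dC/dt = Q C_in − Q C − k V C.
Steady state (dC/dt = 0): C_ss = Q C_in/(Q + kV) = C_in/(1 + kV/Q).
C_ss = 0.668·2.17/(0.668 + 0.181·7.05) = 1.4496/1.9440 = 0.74564 mol/L.

0.746 mol/L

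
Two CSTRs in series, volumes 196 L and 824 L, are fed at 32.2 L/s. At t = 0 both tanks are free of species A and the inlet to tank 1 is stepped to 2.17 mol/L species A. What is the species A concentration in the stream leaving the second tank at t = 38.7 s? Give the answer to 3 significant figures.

1.54 mol/L

Time constants: τᵢ = Vᵢ/Q for each well-mixed tank.
τ₁ = 196/32.2 = 6.0870 s; τ₂ = 824/32.2 = 25.590 s.
Solving the cascade with C₁(0)=C₂(0)=0 gives C₂(t) = C_in[1 − (τ₁ e^(−t/τ₁) − τ₂ e^(−t/τ₂))/(τ₁ − τ₂)].
At t = 38.7: e^(−t/τ₁) = 0.0017331, e^(−t/τ₂) = 0.22040.
C₂ = 2.17·[1 − (6.0870·0.0017331 − 25.590·0.22040)/(-19.503)] = 2.17·0.71135 = 1.5436 mol/L.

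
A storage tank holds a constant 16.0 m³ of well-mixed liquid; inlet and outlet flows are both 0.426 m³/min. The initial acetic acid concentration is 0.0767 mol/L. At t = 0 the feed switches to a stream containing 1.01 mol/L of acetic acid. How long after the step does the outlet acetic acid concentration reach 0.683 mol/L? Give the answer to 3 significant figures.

39.4 min

Species balance: V dC/dt = Q(C_in − C) ⇒ τ = V/Q = 37.559 min.
C(t) = C_in + (C₀ − C_in) e^(−t/τ). Set C = 0.683 and solve for t:
e^(−t/τ) = (C − C_in)/(C₀ − C_in) = (0.683 − 1.01)/(0.0767 − 1.01) = 0.35037
t = −τ ln(…) = 37.559 × 1.0488 = 39.390 min.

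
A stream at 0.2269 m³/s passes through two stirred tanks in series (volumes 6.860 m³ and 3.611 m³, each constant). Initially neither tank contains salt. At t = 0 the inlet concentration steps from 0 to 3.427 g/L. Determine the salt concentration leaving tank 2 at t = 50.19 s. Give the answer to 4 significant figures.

Each tank obeys Vᵢ dCᵢ/dt = Q(Cᵢ₋₁ − Cᵢ), so τᵢ = Vᵢ/Q.
τ₁ = 6.860/0.2269 = 30.2336 s; τ₂ = 3.611/0.2269 = 15.9145 s.
Solving the cascade with C₁(0)=C₂(0)=0 gives C₂(t) = C_in[1 − (τ₁ e^(−t/τ₁) − τ₂ e^(−t/τ₂))/(τ₁ − τ₂)].
At t = 50.19: e^(−t/τ₁) = 0.190125, e^(−t/τ₂) = 0.0426927.
C₂ = 3.427·[1 − (30.2336·0.190125 − 15.9145·0.0426927)/(14.3191)] = 3.427·0.646016 = 2.21390 g/L.

2.214 g/L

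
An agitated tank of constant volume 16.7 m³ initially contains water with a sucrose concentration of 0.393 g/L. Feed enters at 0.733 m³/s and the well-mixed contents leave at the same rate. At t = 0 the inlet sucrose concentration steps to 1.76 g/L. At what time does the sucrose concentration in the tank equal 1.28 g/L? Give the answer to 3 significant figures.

23.8 s

Species balance: V dC/dt = Q(C_in − C) ⇒ τ = V/Q = 22.783 s.
C(t) = C_in + (C₀ − C_in) e^(−t/τ). Set C = 1.28 and solve for t:
e^(−t/τ) = (C − C_in)/(C₀ − C_in) = (1.28 − 1.76)/(0.393 − 1.76) = 0.35113
t = −τ ln(…) = 22.783 × 1.0466 = 23.844 s.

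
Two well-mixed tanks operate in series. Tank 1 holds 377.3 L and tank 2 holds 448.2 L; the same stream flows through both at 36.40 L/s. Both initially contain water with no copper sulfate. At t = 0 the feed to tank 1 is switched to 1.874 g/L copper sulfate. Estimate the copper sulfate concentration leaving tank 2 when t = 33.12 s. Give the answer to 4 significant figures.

Time constants: τᵢ = Vᵢ/Q for each well-mixed tank.
τ₁ = 377.3/36.40 = 10.3654 s; τ₂ = 448.2/36.40 = 12.3132 s.
Solving the cascade with C₁(0)=C₂(0)=0 gives C₂(t) = C_in[1 − (τ₁ e^(−t/τ₁) − τ₂ e^(−t/τ₂))/(τ₁ − τ₂)].
At t = 33.12: e^(−t/τ₁) = 0.0409563, e^(−t/τ₂) = 0.0678946.
C₂ = 1.874·[1 − (10.3654·0.0409563 − 12.3132·0.0678946)/(-1.94780)] = 1.874·0.788751 = 1.47812 g/L.

1.478 g/L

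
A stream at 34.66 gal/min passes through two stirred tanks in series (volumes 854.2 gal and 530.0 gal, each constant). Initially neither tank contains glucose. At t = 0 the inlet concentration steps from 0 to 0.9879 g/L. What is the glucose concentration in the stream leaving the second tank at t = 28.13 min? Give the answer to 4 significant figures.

Each tank obeys Vᵢ dCᵢ/dt = Q(Cᵢ₋₁ − Cᵢ), so τᵢ = Vᵢ/Q.
τ₁ = 854.2/34.66 = 24.6451 min; τ₂ = 530.0/34.66 = 15.2914 min.
Solving the cascade with C₁(0)=C₂(0)=0 gives C₂(t) = C_in[1 − (τ₁ e^(−t/τ₁) − τ₂ e^(−t/τ₂))/(τ₁ − τ₂)].
At t = 28.13: e^(−t/τ₁) = 0.319371, e^(−t/τ₂) = 0.158882.
C₂ = 0.9879·[1 − (24.6451·0.319371 − 15.2914·0.158882)/(9.35372)] = 0.9879·0.418262 = 0.413201 g/L.

0.4132 g/L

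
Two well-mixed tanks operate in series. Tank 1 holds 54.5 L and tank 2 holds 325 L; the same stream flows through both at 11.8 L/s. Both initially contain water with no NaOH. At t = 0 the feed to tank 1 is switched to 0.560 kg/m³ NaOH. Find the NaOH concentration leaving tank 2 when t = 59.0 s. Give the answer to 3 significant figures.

Each tank obeys Vᵢ dCᵢ/dt = Q(Cᵢ₋₁ − Cᵢ), so τᵢ = Vᵢ/Q.
τ₁ = 54.5/11.8 = 4.6186 s; τ₂ = 325/11.8 = 27.542 s.
Solving the cascade with C₁(0)=C₂(0)=0 gives C₂(t) = C_in[1 − (τ₁ e^(−t/τ₁) − τ₂ e^(−t/τ₂))/(τ₁ − τ₂)].
At t = 59.0: e^(−t/τ₁) = 2.8326e-06, e^(−t/τ₂) = 0.11740.
C₂ = 0.560·[1 − (4.6186·2.8326e-06 − 27.542·0.11740)/(-22.924)] = 0.560·0.85894 = 0.48101 kg/m³.

0.481 kg/m³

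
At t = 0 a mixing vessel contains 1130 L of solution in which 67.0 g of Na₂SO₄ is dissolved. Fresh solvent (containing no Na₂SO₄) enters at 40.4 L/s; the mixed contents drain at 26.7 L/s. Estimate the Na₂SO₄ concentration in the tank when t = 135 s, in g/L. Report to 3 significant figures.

Let m(t) be the amount of Na₂SO₄. Volume: V(t) = V₀ + (Q_in − Q_out) t = 1130 + 13.700 t; V(135) = 2979.5 L.
No Na₂SO₄ enters, so dm/dt = −Q_out · (m/V).
Separate: dm/m = −Q_out dt/V(t) ⇒ ln(m/m₀) = −(Q_out/(Q_in−Q_out)) ln(V/V₀).
m = m₀ (V₀/V)^(Q_out/(Q_in−Q_out)) = 67.0 × (1130/2979.5)^(1.9489) = 10.126 g.
C = m/V = 10.126/2979.5 = 0.0033987 g/L.

0.00340 g/L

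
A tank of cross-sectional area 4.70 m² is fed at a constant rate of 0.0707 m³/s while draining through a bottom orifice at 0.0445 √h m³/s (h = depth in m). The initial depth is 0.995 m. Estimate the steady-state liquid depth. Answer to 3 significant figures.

Volume balance on the tank: A dh/dt = Q_in − 0.0445 √h. At steady state dh/dt = 0:
Q_in = 0.0445 √h_ss ⇒ √h_ss = 0.0707/0.0445 = 1.5888.
h_ss = 1.5888² = 2.5242 m. (Since h₀ = 0.995 m < h_ss, the level will rise toward this value.)

2.52 m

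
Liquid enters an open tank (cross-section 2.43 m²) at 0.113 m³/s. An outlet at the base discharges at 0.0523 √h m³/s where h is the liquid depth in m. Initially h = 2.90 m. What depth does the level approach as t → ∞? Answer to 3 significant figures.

4.67 m

Level balance: A dh/dt = 0.113 − 0.0523 √h. Setting dh/dt = 0:
Q_in = 0.0523 √h_ss ⇒ √h_ss = 0.113/0.0523 = 2.1606.
h_ss = 2.1606² = 4.6682 m. (Since h₀ = 2.90 m < h_ss, the level will rise toward this value.)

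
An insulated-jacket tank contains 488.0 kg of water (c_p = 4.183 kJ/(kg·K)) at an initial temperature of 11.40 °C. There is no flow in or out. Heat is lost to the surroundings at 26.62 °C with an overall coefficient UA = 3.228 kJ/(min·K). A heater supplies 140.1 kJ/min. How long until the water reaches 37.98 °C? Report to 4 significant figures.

382.0 min

Lumped-capacitance energy balance: M c_p dT/dt = UA(T_amb − T) + Q̇.
τ = M c_p/UA = 632.374 min; T_ss = T_amb + Q̇/UA = 26.62 + 140.1/3.228 = 70.0215 °C.
T(t) = T_ss + (T₀ − T_ss)e^(−t/τ); set T = 37.98:
t = −τ ln[(T − T_ss)/(T₀ − T_ss)] = −632.374 · ln(0.546583) = 381.998 min.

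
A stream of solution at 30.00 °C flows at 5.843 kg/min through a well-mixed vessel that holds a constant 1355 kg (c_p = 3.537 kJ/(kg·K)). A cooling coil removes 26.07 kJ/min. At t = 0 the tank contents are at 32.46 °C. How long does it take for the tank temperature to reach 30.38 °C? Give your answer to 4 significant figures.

Unsteady energy balance on the tank contents: M c_p dT/dt = ṁ c_p (T_in − T) − 26.07.
τ = M/ṁ = 231.901 min; T_ss = T_in − Q̇/(ṁ c_p) = 28.7385 °C.
T(t) = T_ss + (T₀ − T_ss) e^(−t/τ). Set T = 30.38:
e^(−t/τ) = (30.38 − 28.7385)/(32.46 − 28.7385) = 0.441078
t = −231.901 · ln(0.441078) = 189.819 min.

189.8 min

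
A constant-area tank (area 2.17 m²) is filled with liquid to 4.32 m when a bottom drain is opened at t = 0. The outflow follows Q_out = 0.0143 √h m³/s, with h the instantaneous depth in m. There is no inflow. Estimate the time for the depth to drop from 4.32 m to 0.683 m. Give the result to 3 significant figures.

Accumulation of liquid (constant cross-section A): A dh/dt = −0.0143 √h.
Separate and integrate: 2(√h − √h₀) = −(0.0143/A) t.
t = 2A(√h₀ − √h)/0.0143 = 2·2.17·(√4.32 − √0.683)/0.0143
  = 4.3400 × (2.0785 − 0.82644) / 0.0143 = 379.98 s.

380 s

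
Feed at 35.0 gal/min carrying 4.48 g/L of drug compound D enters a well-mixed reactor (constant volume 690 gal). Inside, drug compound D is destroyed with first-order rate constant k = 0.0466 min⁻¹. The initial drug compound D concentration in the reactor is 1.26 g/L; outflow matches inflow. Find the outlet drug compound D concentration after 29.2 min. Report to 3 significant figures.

Accumulation = in − out − consumed: V dC/dt = Q C_in − Q C − k V C.
dC/dt = (Q/V) C_in − (Q/V + k) C; effective rate a = Q/V + k = 0.050725 + 0.0466 = 0.097325 min⁻¹.
C_ss = Q C_in/(Q + kV) = 2.3349 g/L; C(t) = C_ss + (C₀ − C_ss) e^(−a t).
C(29.2) = 2.3349 + (-1.0749)·e^(−0.097325·29.2) = 2.3349 + (-1.0749)·0.058316 = 2.2722 g/L.

2.27 g/L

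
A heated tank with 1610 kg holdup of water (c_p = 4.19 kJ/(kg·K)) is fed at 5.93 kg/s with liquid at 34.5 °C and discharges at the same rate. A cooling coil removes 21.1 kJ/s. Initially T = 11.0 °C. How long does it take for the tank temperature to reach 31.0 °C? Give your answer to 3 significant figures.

Unsteady energy balance on the tank contents: M c_p dT/dt = ṁ c_p (T_in − T) − 21.1.
τ = M/ṁ = 271.50 s; T_ss = T_in − Q̇/(ṁ c_p) = 33.651 °C.
T(t) = T_ss + (T₀ − T_ss) e^(−t/τ). Set T = 31.0:
e^(−t/τ) = (31.0 − 33.651)/(11.0 − 33.651) = 0.11703
t = −271.50 · ln(0.11703) = 582.46 s.

582 s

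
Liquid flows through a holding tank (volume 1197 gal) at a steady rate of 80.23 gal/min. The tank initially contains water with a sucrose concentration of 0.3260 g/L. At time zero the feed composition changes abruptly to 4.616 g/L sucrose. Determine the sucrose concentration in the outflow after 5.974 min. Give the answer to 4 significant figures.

1.742 g/L

Species balance on the tank: V dC/dt = Q(C_in − C).
Time constant τ = V/Q = 1197/80.23 = 14.9196 min.
This is linear first-order; C(t) = C_in + (C₀ − C_in) e^(−t/τ).
C(5.974) = 4.616 + (0.3260 − 4.616)·e^(−5.974/14.9196) = 4.616 + (-4.29000)·0.670043 = 1.74151 g/L.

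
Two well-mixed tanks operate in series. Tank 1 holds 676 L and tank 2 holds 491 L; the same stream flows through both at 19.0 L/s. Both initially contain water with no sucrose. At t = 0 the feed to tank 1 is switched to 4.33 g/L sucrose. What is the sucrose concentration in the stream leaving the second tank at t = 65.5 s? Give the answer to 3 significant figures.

2.73 g/L

Species balance on tank i: dCᵢ/dt = (Cᵢ₋₁ − Cᵢ)/τᵢ with τᵢ = Vᵢ/Q.
τ₁ = 676/19.0 = 35.579 s; τ₂ = 491/19.0 = 25.842 s.
Tank 1: C₁ = C_in(1 − e^(−t/τ₁)). Tank 2 (τ₁ ≠ τ₂): C₂ = C_in[1 − (τ₁ e^(−t/τ₁) − τ₂ e^(−t/τ₂))/(τ₁ − τ₂)].
At t = 65.5: e^(−t/τ₁) = 0.15866, e^(−t/τ₂) = 0.079292.
C₂ = 4.33·[1 − (35.579·0.15866 − 25.842·0.079292)/(9.7368)] = 4.33·0.63068 = 2.7309 g/L.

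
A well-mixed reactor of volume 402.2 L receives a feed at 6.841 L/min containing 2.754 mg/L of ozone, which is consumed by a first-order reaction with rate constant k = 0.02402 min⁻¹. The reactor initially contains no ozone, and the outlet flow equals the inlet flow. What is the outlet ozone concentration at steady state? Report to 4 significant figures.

Accumulation = in − out − consumed: V dC/dt = Q C_in − Q C − k V C.
At steady state: 0 = Q C_in − (Q + kV) C_ss, so C_ss = Q C_in/(Q + kV).
C_ss = 6.841·2.754/(6.841 + 0.02402·402.2) = 18.8401/16.5018 = 1.14170 mg/L.

1.142 mg/L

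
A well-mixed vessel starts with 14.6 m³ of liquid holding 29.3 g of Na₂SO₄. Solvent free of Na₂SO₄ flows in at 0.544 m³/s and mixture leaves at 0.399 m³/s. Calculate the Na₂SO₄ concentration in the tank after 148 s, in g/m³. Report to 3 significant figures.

Let m(t) be the amount of Na₂SO₄. Volume: V(t) = V₀ + (Q_in − Q_out) t = 14.6 + 0.14500 t; V(148) = 36.060 m³.
Species balance (pure solvent in): dm/dt = −Q_out · m/V(t).
Separate: dm/m = −Q_out dt/V(t) ⇒ ln(m/m₀) = −(Q_out/(Q_in−Q_out)) ln(V/V₀).
m = m₀ (V₀/V)^(Q_out/(Q_in−Q_out)) = 29.3 × (14.6/36.060)^(2.7517) = 2.4341 g.
C = m/V = 2.4341/36.060 = 0.067502 g/m³.

0.0675 g/m³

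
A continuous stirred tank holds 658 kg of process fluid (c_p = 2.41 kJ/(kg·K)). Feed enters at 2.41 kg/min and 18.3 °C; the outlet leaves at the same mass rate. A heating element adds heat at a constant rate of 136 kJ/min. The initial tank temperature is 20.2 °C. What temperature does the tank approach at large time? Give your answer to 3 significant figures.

M c_p dT/dt = ṁ c_p (T_in − T) + Q̇.
At steady state dT/dt = 0 ⇒ T_ss = T_in + Q̇/(ṁ c_p) = 18.3 + 136/(2.41·2.41) = 41.716 °C.

41.7 °C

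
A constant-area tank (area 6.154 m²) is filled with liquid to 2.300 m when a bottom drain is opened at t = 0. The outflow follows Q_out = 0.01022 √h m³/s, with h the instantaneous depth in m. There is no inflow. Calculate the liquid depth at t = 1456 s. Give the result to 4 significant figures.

With no inflow, A dh/dt = −0.01022 √h.
This is separable: 2 d(√h)/dt = −0.01022/A, so √h = √h₀ − (0.01022/(2A)) t.
√h = √2.300 − 0.01022·1456/(2·6.154) = 1.51658 − 1.20900 = 0.307579.
h = 0.307579² = 0.0946050 m.

0.09461 m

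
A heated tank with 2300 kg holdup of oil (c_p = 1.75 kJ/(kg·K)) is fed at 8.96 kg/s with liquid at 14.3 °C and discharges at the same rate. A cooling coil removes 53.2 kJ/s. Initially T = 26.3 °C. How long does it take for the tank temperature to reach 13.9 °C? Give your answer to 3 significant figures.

420 s

Energy balance: M c_p dT/dt = ṁ c_p (T_in − T) − 53.2.
τ = M/ṁ = 256.70 s; T_ss = T_in − Q̇/(ṁ c_p) = 10.907 °C.
T(t) = T_ss + (T₀ − T_ss) e^(−t/τ). Set T = 13.9:
e^(−t/τ) = (13.9 − 10.907)/(26.3 − 10.907) = 0.19443
t = −256.70 · ln(0.19443) = 420.39 s.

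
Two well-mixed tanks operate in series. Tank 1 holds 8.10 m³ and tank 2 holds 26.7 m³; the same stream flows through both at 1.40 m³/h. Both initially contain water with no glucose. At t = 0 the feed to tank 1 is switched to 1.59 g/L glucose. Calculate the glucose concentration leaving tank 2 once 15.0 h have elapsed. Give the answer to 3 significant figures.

Species balance on tank i: dCᵢ/dt = (Cᵢ₋₁ − Cᵢ)/τᵢ with τᵢ = Vᵢ/Q.
τ₁ = 8.10/1.40 = 5.7857 h; τ₂ = 26.7/1.40 = 19.071 h.
Solving the cascade with C₁(0)=C₂(0)=0 gives C₂(t) = C_in[1 − (τ₁ e^(−t/τ₁) − τ₂ e^(−t/τ₂))/(τ₁ − τ₂)].
At t = 15.0: e^(−t/τ₁) = 0.074826, e^(−t/τ₂) = 0.45543.
C₂ = 1.59·[1 − (5.7857·0.074826 − 19.071·0.45543)/(-13.286)] = 1.59·0.37883 = 0.60233 g/L.

0.602 g/L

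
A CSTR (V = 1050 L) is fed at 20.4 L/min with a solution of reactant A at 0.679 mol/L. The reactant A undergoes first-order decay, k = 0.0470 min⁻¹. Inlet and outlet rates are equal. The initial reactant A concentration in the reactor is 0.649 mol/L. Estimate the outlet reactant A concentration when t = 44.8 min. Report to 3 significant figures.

0.222 mol/L

Species balance: V dC/dt = Q C_in − Q C − k V C.
dC/dt = (Q/V) C_in − (Q/V + k) C; effective rate a = Q/V + k = 0.019429 + 0.0470 = 0.066429 min⁻¹.
C_ss = Q C_in/(Q + kV) = 0.19859 mol/L; C(t) = C_ss + (C₀ − C_ss) e^(−a t).
C(44.8) = 0.19859 + (0.45041)·e^(−0.066429·44.8) = 0.19859 + (0.45041)·0.050996 = 0.22156 mol/L.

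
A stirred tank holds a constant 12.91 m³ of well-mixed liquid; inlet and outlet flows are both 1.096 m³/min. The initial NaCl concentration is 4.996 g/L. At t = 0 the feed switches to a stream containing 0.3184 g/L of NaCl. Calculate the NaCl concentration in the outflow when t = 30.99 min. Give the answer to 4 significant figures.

Mass balance on the solute (V constant): V dC/dt = Q(C_in − C).
Time constant τ = V/Q = 12.91/1.096 = 11.7792 min.
Integrating: C(t) = C_in + (C₀ − C_in) e^(−t/τ).
C(30.99) = 0.3184 + (4.996 − 0.3184)·e^(−30.99/11.7792) = 0.3184 + (4.67760)·0.0720129 = 0.655248 g/L.

0.6552 g/L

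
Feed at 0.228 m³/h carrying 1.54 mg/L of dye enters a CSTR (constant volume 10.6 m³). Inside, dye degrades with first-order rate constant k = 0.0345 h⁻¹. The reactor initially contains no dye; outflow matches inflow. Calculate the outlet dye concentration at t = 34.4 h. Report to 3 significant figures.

0.505 mg/L

Accumulation = in − out − consumed: V dC/dt = Q C_in − Q C − k V C.
This is linear with rate a = Q/V + k = 0.056009 h⁻¹.
C_ss = Q C_in/(Q + kV) = 0.59141 mg/L; C(t) = C_ss + (C₀ − C_ss) e^(−a t).
C(34.4) = 0.59141 + (-0.59141)·e^(−0.056009·34.4) = 0.59141 + (-0.59141)·0.14562 = 0.50529 mg/L.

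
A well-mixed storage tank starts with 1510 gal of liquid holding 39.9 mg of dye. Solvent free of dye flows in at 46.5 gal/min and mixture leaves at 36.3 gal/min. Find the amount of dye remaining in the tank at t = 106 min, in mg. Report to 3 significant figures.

5.84 mg

Let m(t) be the amount of dye. Volume: V(t) = V₀ + (Q_in − Q_out) t = 1510 + 10.200 t; V(106) = 2591.2 gal.
No dye enters, so dm/dt = −Q_out · (m/V).
Separate: dm/m = −Q_out dt/V(t) ⇒ ln(m/m₀) = −(Q_out/(Q_in−Q_out)) ln(V/V₀).
m = m₀ (V₀/V)^(Q_out/(Q_in−Q_out)) = 39.9 × (1510/2591.2)^(3.5588) = 5.8391 mg.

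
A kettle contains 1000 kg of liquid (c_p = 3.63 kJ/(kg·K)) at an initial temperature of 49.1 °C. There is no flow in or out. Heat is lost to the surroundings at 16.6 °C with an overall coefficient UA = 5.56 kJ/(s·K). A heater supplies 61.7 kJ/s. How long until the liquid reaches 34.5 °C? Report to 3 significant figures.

Heat balance on the well-mixed liquid: M c_p dT/dt = −UA(T − T_amb) + Q̇.
τ = M c_p/UA = 652.88 s; T_ss = T_amb + Q̇/UA = 16.6 + 61.7/5.56 = 27.697 °C.
T(t) = T_ss + (T₀ − T_ss)e^(−t/τ); set T = 34.5:
t = −τ ln[(T − T_ss)/(T₀ − T_ss)] = −652.88 · ln(0.31785) = 748.32 s.

748 s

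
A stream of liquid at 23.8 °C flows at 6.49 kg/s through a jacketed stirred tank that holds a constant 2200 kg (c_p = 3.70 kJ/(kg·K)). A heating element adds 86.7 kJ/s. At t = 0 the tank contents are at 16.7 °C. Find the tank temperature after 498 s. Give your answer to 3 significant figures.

24.9 °C

M c_p dT/dt = ṁ c_p (T_in − T) + Q̇.
Rearrange: dT/dt = (T_ss − T)/τ with τ = M/ṁ = 338.98 s and T_ss = T_in + Q̇/(ṁ c_p) = 27.411 °C.
This is linear first-order; T(t) = T_ss + (T₀ − T_ss) e^(−t/τ).
T(498) = 27.411 + (-10.711)·e^(−498/338.98) = 27.411 + (-10.711)·0.23013 = 24.946 °C.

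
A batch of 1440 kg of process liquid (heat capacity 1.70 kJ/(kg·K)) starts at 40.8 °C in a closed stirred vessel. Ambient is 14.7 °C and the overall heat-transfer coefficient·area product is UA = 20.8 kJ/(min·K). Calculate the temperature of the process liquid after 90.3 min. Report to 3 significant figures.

Energy balance: M c_p dT/dt = −UA(T − T_amb).
dT/dt = (T_ss − T)/τ with T_ss = T_amb = 14.700 °C, τ = M c_p/UA = 1440·1.70/20.8 = 117.69 min.
This is linear first-order; T(t) = T_ss + (T₀ − T_ss) e^(−t/τ).
T(90.3) = 14.700 + (26.100)·0.46429 = 26.818 °C.

26.8 °C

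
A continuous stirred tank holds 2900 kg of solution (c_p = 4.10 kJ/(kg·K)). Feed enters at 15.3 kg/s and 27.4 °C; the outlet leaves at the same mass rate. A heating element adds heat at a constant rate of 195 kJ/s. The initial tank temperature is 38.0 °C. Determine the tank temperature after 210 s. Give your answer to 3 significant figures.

Unsteady energy balance on the tank contents: M c_p dT/dt = ṁ c_p (T_in − T) + 195.
Rearrange: dT/dt = (T_ss − T)/τ with τ = M/ṁ = 189.54 s and T_ss = T_in + Q̇/(ṁ c_p) = 30.509 °C.
T approaches T_ss exponentially: T(t) = T_ss + (T₀ − T_ss) e^(−t/τ).
T(210) = 30.509 + (7.4914)·e^(−210/189.54) = 30.509 + (7.4914)·0.33024 = 32.983 °C.

33.0 °C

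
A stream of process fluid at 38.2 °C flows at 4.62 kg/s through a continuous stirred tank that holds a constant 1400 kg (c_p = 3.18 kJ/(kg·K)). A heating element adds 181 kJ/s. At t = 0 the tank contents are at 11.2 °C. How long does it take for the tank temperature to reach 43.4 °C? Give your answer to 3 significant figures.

518 s

M c_p dT/dt = ṁ c_p (T_in − T) + Q̇.
τ = M/ṁ = 303.03 s; T_ss = T_in + Q̇/(ṁ c_p) = 50.520 °C.
T(t) = T_ss + (T₀ − T_ss) e^(−t/τ). Set T = 43.4:
e^(−t/τ) = (43.4 − 50.520)/(11.2 − 50.520) = 0.18108
t = −303.03 · ln(0.18108) = 517.83 s.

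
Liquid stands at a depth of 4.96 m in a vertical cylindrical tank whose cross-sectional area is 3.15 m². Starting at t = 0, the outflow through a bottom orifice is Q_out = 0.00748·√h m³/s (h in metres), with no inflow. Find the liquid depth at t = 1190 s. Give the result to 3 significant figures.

0.663 m

A dh/dt = −Q_out = −0.00748 √h.
Separate and integrate: 2(√h − √h₀) = −(0.00748/A) t.
√h = √4.96 − 0.00748·1190/(2·3.15) = 2.2271 − 1.4129 = 0.81422.
h = 0.81422² = 0.66295 m.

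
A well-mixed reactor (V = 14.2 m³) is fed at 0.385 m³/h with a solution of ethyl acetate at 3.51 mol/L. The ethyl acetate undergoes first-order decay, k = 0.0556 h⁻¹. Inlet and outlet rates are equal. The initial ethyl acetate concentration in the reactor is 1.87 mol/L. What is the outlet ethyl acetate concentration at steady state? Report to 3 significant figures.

1.15 mol/L

V dC/dt = Q(C_in − C) − k V C.
Steady state (dC/dt = 0): C_ss = Q C_in/(Q + kV) = C_in/(1 + kV/Q).
C_ss = 0.385·3.51/(0.385 + 0.0556·14.2) = 1.3514/1.1745 = 1.1506 mol/L.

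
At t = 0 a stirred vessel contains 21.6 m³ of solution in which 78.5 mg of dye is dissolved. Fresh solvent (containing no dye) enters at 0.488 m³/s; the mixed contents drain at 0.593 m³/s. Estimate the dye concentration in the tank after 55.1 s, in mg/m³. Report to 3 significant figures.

Let m(t) be the amount of dye. Volume: V(t) = V₀ + (Q_in − Q_out) t = 21.6 − 0.10500 t; V(55.1) = 15.815 m³.
No dye enters, so dm/dt = −Q_out · (m/V).
dm/m = −Q_out dt/(V₀ − 0.10500 t); integrating gives ln(m/m₀) = −(Q_out/(Q_in−Q_out)) ln(V/V₀).
m = m₀ (V₀/V)^(Q_out/(Q_in−Q_out)) = 78.5 × (21.6/15.815)^(-5.6476) = 13.496 mg.
C = m/V = 13.496/15.815 = 0.85337 mg/m³.

0.853 mg/m³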